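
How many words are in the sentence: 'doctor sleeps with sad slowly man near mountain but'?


Counting words by splitting on spaces:
  Word 1: 'doctor'
  Word 2: 'sleeps'
  Word 3: 'with'
  Word 4: 'sad'
  Word 5: 'slowly'
  Word 6: 'man'
  Word 7: 'near'
  Word 8: 'mountain'
  Word 9: 'but'
Total words: 9

9


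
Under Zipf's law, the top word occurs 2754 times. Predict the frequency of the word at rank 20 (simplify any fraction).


Zipf's law: freq(rank) = f1 / rank
f1 = 2754, rank = 20
freq = 2754 / 20
GCD(2754, 20) = 2
Simplified: 1377/10

1377/10


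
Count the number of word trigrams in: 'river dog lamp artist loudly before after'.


Word trigrams from [7] words:
  Trigram 1: (river dog lamp)
  Trigram 2: (dog lamp artist)
  Trigram 3: (lamp artist loudly)
  Trigram 4: (artist loudly before)
  Trigram 5: (loudly before after)
Total word trigrams: 7 - 2 = 5

5


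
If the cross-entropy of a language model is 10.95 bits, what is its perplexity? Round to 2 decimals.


Perplexity formula: PP = 2^H
H = 10.95
PP = 2^10.95
Decompose: 2^10.95 = 2^10 * 2^0.95
2^10 = 1024, 2^0.95 ~ 1.9318727
PP ~ 1024 * 1.9318727 = 1978.2376448
Rounded to 2 decimals: 1978.24

1978.24


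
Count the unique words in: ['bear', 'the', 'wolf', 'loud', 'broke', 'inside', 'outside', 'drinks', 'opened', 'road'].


Listing all tokens and tracking unique types:
  Token 1: 'bear' -> NEW (unique so far: 1)
  Token 2: 'the' -> NEW (unique so far: 2)
  Token 3: 'wolf' -> NEW (unique so far: 3)
  Token 4: 'loud' -> NEW (unique so far: 4)
  Token 5: 'broke' -> NEW (unique so far: 5)
  Token 6: 'inside' -> NEW (unique so far: 6)
  Token 7: 'outside' -> NEW (unique so far: 7)
  Token 8: 'drinks' -> NEW (unique so far: 8)
  Token 9: 'opened' -> NEW (unique so far: 9)
  Token 10: 'road' -> NEW (unique so far: 10)
Unique types: ('bear', 'broke', 'drinks', 'inside', 'loud', 'opened', 'outside', 'road', 'the', 'wolf')
Vocabulary size: 10

10


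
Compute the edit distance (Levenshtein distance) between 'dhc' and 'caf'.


Building DP table for s1='dhc' (len 3) and s2='caf' (len 3):
       c  a  f
    0  1  2  3
  d 1  1  2  3
  h 2  2  2  3
  c 3  2  3  3
Edit distance = dp[3][3] = 3

3


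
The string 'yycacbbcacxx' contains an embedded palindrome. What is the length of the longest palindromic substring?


Scanning 'yycacbbcacxx' for palindromic substrings.
Substring at positions 2-9: 'cacbbcac'.
Check: reverse('cacbbcac') = 'cacbbcac' -> palindrome confirmed.
Neighbouring characters ('y' / 'x') break symmetry, so it cannot extend further.
No longer palindromic substring exists; longest length = 8

8


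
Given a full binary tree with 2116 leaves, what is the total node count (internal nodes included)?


Leaf nodes (terminals): 2116
Internal nodes = n - 1 = 2116 - 1 = 2115
Total = leaves + internal = 2116 + 2115 = 4231

4231


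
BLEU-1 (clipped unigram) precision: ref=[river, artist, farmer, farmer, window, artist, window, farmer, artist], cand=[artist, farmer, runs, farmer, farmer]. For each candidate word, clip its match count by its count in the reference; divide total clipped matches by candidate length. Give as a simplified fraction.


Reference word counts: {'artist': 3, 'farmer': 3, 'river': 1, 'window': 2}
Checking each candidate word (with clipping):
  'artist' -> in reference (ref count 3, used 1/3) -> match (matches: 1)
  'farmer' -> in reference (ref count 3, used 1/3) -> match (matches: 2)
  'runs' -> not in reference -> no match (matches: 2)
  'farmer' -> in reference (ref count 3, used 2/3) -> match (matches: 3)
  'farmer' -> in reference (ref count 3, used 3/3) -> match (matches: 4)
Clipped matches: 4, Candidate length: 5
Precision = 4/5

4/5


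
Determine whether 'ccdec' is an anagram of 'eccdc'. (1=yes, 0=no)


Sort characters of 'ccdec': 'cccde'
Sort characters of 'eccdc': 'cccde'
Sorted forms match -> they ARE anagrams
Result: 1

1


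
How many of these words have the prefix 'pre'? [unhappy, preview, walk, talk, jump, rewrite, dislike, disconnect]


Checking each word for prefix 'pre':
  'unhappy' -> no (count: 0)
  'preview' -> YES, starts with 'pre' (count: 1)
  'walk' -> no (count: 1)
  'talk' -> no (count: 1)
  'jump' -> no (count: 1)
  'rewrite' -> no (count: 1)
  'dislike' -> no (count: 1)
  'disconnect' -> no (count: 1)
Total with prefix 'pre': 1

1


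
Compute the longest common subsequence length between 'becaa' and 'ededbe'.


DP table for LCS of 'becaa' and 'ededbe':
       e  d  e  d  b  e
    0  0  0  0  0  0  0
  b 0  0  0  0  0  1  1
  e 0  1  1  1  1  1  2
  c 0  1  1  1  1  1  2
  a 0  1  1  1  1  1  2
  a 0  1  1  1  1  1  2
LCS: 'be'
LCS length = 2

2


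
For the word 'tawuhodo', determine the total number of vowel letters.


Scanning each character of 'tawuhodo':
  Position 1: 't' -> consonant (running count: 0)
  Position 2: 'a' -> vowel (running count: 1)
  Position 3: 'w' -> consonant (running count: 1)
  Position 4: 'u' -> vowel (running count: 2)
  Position 5: 'h' -> consonant (running count: 2)
  Position 6: 'o' -> vowel (running count: 3)
  Position 7: 'd' -> consonant (running count: 3)
  Position 8: 'o' -> vowel (running count: 4)
Total vowels: 4

4


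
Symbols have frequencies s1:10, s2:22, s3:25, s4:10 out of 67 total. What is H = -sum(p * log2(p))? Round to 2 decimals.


Computing entropy H = -sum(p_i * log2(p_i)):
  s1: p = 10/67 = 0.1493, -p*log2(p) = 0.4096
  s2: p = 22/67 = 0.3284, -p*log2(p) = 0.5276
  s3: p = 25/67 = 0.3731, -p*log2(p) = 0.5307
  s4: p = 10/67 = 0.1493, -p*log2(p) = 0.4096
H = sum of terms = 1.8775
Rounded to 2 decimals: 1.88

1.88


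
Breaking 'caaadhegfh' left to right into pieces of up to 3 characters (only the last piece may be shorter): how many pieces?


'caaadhegfh' has 10 characters.
Chunking with max size 3:
  Chunk 1: 'caa' (positions 0-2)
  Chunk 2: 'adh' (positions 3-5)
  Chunk 3: 'egf' (positions 6-8)
  Chunk 4: 'h' (positions 9-9)
Total chunks: ceil(10 / 3) = 4

4


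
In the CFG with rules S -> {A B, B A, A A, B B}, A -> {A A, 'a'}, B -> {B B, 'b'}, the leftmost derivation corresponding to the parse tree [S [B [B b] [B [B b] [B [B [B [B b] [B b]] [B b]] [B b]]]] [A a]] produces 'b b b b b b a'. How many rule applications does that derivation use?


Every bracketed nonterminal node [X ...] in the tree is produced by exactly one rule application.
Reading the tree off as a leftmost derivation:
  Step 1: S  =>  B A   (applied S -> B A)
  Step 2: B A  =>  B B A   (applied B -> B B)
  Step 3: B B A  =>  b B A   (applied B -> b)
  Step 4: b B A  =>  b B B A   (applied B -> B B)
  Step 5: b B B A  =>  b b B A   (applied B -> b)
  Step 6: b b B A  =>  b b B B A   (applied B -> B B)
  Step 7: b b B B A  =>  b b B B B A   (applied B -> B B)
  Step 8: b b B B B A  =>  b b B B B B A   (applied B -> B B)
  Step 9: b b B B B B A  =>  b b b B B B A   (applied B -> b)
  Step 10: b b b B B B A  =>  b b b b B B A   (applied B -> b)
  Step 11: b b b b B B A  =>  b b b b b B A   (applied B -> b)
  Step 12: b b b b b B A  =>  b b b b b b A   (applied B -> b)
  Step 13: b b b b b b A  =>  b b b b b b a   (applied A -> a)
Final yield: b b b b b b a
Total rewrite steps: 13

13


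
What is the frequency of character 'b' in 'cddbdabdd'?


Scanning 'cddbdabdd' for 'b':
  Position 3: 'b' -> MATCH (count: 1)
  Position 6: 'b' -> MATCH (count: 2)
Total occurrences of 'b': 2

2


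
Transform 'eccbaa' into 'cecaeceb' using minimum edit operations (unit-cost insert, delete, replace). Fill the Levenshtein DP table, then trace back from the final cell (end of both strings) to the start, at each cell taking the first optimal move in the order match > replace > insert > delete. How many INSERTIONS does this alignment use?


Edit distance = 6. Backtracking from cell (6, 8) with preference match > replace > insert > delete,
then listing the resulting alignment 'eccbaa' -> 'cecaeceb' left to right:
  Step 1: insert 'c' [insertion #1]
  Step 2: keep 'e'
  Step 3: keep 'c'
  Step 4: insert 'a' [insertion #2]
  Step 5: replace c->e
  Step 6: replace b->c
  Step 7: replace a->e
  Step 8: replace a->b
Total insertions: 2

2


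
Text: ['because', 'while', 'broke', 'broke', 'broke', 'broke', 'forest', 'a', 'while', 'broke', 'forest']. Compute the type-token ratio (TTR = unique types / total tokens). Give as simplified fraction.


Tokens: 11
Unique types: ('a', 'because', 'broke', 'forest', 'while') = 5
TTR = 5/11
Already in lowest terms.

5/11


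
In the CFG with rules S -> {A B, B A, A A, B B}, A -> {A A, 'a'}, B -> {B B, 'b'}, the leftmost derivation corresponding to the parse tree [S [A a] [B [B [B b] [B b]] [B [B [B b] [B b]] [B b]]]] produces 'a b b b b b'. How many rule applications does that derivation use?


Every bracketed nonterminal node [X ...] in the tree is produced by exactly one rule application.
Reading the tree off as a leftmost derivation:
  Step 1: S  =>  A B   (applied S -> A B)
  Step 2: A B  =>  a B   (applied A -> a)
  Step 3: a B  =>  a B B   (applied B -> B B)
  Step 4: a B B  =>  a B B B   (applied B -> B B)
  Step 5: a B B B  =>  a b B B   (applied B -> b)
  Step 6: a b B B  =>  a b b B   (applied B -> b)
  Step 7: a b b B  =>  a b b B B   (applied B -> B B)
  Step 8: a b b B B  =>  a b b B B B   (applied B -> B B)
  Step 9: a b b B B B  =>  a b b b B B   (applied B -> b)
  Step 10: a b b b B B  =>  a b b b b B   (applied B -> b)
  Step 11: a b b b b B  =>  a b b b b b   (applied B -> b)
Final yield: a b b b b b
Total rewrite steps: 11

11


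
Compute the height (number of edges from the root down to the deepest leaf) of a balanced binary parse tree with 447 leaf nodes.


In a balanced binary tree with n leaves the deepest leaf is ceil(log2(n)) edges below the root.
log2(447) = 8.8041
ceil(8.8041) = 9
height (edges) = 9

9


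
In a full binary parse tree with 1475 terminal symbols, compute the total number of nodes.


Leaf nodes (terminals): 1475
Internal nodes = n - 1 = 1475 - 1 = 1474
Total = leaves + internal = 1475 + 1474 = 2949

2949


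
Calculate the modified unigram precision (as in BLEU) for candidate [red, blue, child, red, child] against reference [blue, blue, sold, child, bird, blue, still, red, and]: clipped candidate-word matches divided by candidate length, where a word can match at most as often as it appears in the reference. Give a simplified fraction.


Reference word counts: {'and': 1, 'bird': 1, 'blue': 3, 'child': 1, 'red': 1, 'sold': 1, 'still': 1}
Checking each candidate word (with clipping):
  'red' -> in reference (ref count 1, used 1/1) -> match (matches: 1)
  'blue' -> in reference (ref count 3, used 1/3) -> match (matches: 2)
  'child' -> in reference (ref count 1, used 1/1) -> match (matches: 3)
  'red' -> ref count 1 already used up (1/1) -> clipped, no match (matches: 3)
  'child' -> ref count 1 already used up (1/1) -> clipped, no match (matches: 3)
Clipped matches: 3, Candidate length: 5
Precision = 3/5

3/5


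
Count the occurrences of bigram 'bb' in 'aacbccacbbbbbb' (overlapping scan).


Scanning 'aacbccacbbbbbb' for bigram 'bb':
  Position 0: 'aa' -> no
  Position 1: 'ac' -> no
  Position 2: 'cb' -> no
  Position 3: 'bc' -> no
  Position 4: 'cc' -> no
  Position 5: 'ca' -> no
  Position 6: 'ac' -> no
  Position 7: 'cb' -> no
  Position 8: 'bb' -> MATCH
  Position 9: 'bb' -> MATCH
  Position 10: 'bb' -> MATCH
  Position 11: 'bb' -> MATCH
  Position 12: 'bb' -> MATCH
Total matches: 5

5


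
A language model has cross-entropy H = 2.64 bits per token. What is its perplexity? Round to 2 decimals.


Perplexity formula: PP = 2^H
H = 2.64
PP = 2^2.64
Decompose: 2^2.64 = 2^2 * 2^0.64
2^2 = 4, 2^0.64 ~ 1.5583292
PP ~ 4 * 1.5583292 = 6.2333168
Rounded to 2 decimals: 6.23

6.23


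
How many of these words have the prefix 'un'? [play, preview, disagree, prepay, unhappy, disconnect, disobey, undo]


Checking each word for prefix 'un':
  'play' -> no (count: 0)
  'preview' -> no (count: 0)
  'disagree' -> no (count: 0)
  'prepay' -> no (count: 0)
  'unhappy' -> YES, starts with 'un' (count: 1)
  'disconnect' -> no (count: 1)
  'disobey' -> no (count: 1)
  'undo' -> YES, starts with 'un' (count: 2)
Total with prefix 'un': 2

2


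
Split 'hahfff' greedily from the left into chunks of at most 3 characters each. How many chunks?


'hahfff' has 6 characters.
Chunking with max size 3:
  Chunk 1: 'hah' (positions 0-2)
  Chunk 2: 'fff' (positions 3-5)
Total chunks: ceil(6 / 3) = 2

2


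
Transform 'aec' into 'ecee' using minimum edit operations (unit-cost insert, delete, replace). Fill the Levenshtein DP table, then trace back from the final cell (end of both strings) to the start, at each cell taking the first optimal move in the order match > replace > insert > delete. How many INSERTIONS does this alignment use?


Edit distance = 3. Backtracking from cell (3, 4) with preference match > replace > insert > delete,
then listing the resulting alignment 'aec' -> 'ecee' left to right:
  Step 1: insert 'e' [insertion #1]
  Step 2: replace a->c
  Step 3: keep 'e'
  Step 4: replace c->e
Total insertions: 1

1


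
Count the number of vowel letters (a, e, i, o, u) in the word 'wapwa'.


Scanning each character of 'wapwa':
  Position 1: 'w' -> consonant (running count: 0)
  Position 2: 'a' -> vowel (running count: 1)
  Position 3: 'p' -> consonant (running count: 1)
  Position 4: 'w' -> consonant (running count: 1)
  Position 5: 'a' -> vowel (running count: 2)
Total vowels: 2

2


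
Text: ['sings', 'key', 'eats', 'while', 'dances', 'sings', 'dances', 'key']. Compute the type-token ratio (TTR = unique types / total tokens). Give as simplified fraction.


Tokens: 8
Unique types: ('dances', 'eats', 'key', 'sings', 'while') = 5
TTR = 5/8
Already in lowest terms.

5/8


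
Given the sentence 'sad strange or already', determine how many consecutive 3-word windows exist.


Word trigrams from [4] words:
  Trigram 1: (sad strange or)
  Trigram 2: (strange or already)
Total word trigrams: 4 - 2 = 2

2


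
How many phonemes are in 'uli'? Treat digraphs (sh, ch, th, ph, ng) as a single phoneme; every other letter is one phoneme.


Parsing 'uli' greedily, digraphs first:
  'u' -> vowel phoneme (phonemes so far: 1)
  'l' -> consonant phoneme (phonemes so far: 2)
  'i' -> vowel phoneme (phonemes so far: 3)
Total phonemes: 3

3


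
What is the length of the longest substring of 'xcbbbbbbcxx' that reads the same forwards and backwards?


Scanning 'xcbbbbbbcxx' for palindromic substrings.
Substring at positions 0-9: 'xcbbbbbbcx'.
Check: reverse('xcbbbbbbcx') = 'xcbbbbbbcx' -> palindrome confirmed.
Neighbouring characters ('-' / 'x') break symmetry, so it cannot extend further.
No longer palindromic substring exists; longest length = 10

10


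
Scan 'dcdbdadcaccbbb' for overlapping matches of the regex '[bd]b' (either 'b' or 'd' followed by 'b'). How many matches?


Pattern: [bd]b means either 'b' or 'd' followed by 'b'.
Scanning 'dcdbdadcaccbbb' position-by-position:
  Pos 0: window 'dc' -> no
  Pos 1: window 'cd' -> no
  Pos 2: window 'db' -> MATCH
  Pos 3: window 'bd' -> no
  Pos 4: window 'da' -> no
  Pos 5: window 'ad' -> no
  Pos 6: window 'dc' -> no
  Pos 7: window 'ca' -> no
  Pos 8: window 'ac' -> no
  Pos 9: window 'cc' -> no
  Pos 10: window 'cb' -> no
  Pos 11: window 'bb' -> MATCH
  Pos 12: window 'bb' -> MATCH
  Pos 13: window 'b' -> no
Total matches: 3

3


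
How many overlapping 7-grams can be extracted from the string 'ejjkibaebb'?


String 'ejjkibaebb' has length L = 10.
Number of overlapping n-grams = L - n + 1
Substituting: 10 - 7 + 1 = 4

4


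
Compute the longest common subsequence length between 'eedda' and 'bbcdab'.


DP table for LCS of 'eedda' and 'bbcdab':
       b  b  c  d  a  b
    0  0  0  0  0  0  0
  e 0  0  0  0  0  0  0
  e 0  0  0  0  0  0  0
  d 0  0  0  0  1  1  1
  d 0  0  0  0  1  1  1
  a 0  0  0  0  1  2  2
LCS: 'da'
LCS length = 2

2


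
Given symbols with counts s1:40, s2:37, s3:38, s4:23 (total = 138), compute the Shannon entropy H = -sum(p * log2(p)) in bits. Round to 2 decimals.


Computing entropy H = -sum(p_i * log2(p_i)):
  s1: p = 40/138 = 0.2899, -p*log2(p) = 0.5179
  s2: p = 37/138 = 0.2681, -p*log2(p) = 0.5092
  s3: p = 38/138 = 0.2754, -p*log2(p) = 0.5123
  s4: p = 23/138 = 0.1667, -p*log2(p) = 0.4308
H = sum of terms = 1.9702
Rounded to 2 decimals: 1.97

1.97


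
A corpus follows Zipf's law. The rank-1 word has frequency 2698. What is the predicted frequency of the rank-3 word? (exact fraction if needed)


Zipf's law: freq(rank) = f1 / rank
f1 = 2698, rank = 3
freq = 2698 / 3
GCD(2698, 3) = 1
Simplified: 2698/3

2698/3


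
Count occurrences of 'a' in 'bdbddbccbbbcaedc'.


Scanning 'bdbddbccbbbcaedc' for 'a':
  Position 12: 'a' -> MATCH (count: 1)
Total occurrences of 'a': 1

1


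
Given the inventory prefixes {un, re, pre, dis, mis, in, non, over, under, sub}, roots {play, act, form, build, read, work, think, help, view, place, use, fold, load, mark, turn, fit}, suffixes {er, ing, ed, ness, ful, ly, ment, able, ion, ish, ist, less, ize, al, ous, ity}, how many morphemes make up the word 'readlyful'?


Segmenting 'readlyful' against the inventory:
  'read' -> root (morpheme 1)
  'ly' -> suffix (morpheme 2)
  'ful' -> suffix (morpheme 3)
Total morphemes: 3

3


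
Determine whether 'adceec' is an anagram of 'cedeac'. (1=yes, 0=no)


Sort characters of 'adceec': 'accdee'
Sort characters of 'cedeac': 'accdee'
Sorted forms match -> they ARE anagrams
Result: 1

1


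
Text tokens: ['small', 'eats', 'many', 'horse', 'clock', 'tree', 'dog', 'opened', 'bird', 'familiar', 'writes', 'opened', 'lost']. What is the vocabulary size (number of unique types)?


Listing all tokens and tracking unique types:
  Token 1: 'small' -> NEW (unique so far: 1)
  Token 2: 'eats' -> NEW (unique so far: 2)
  Token 3: 'many' -> NEW (unique so far: 3)
  Token 4: 'horse' -> NEW (unique so far: 4)
  Token 5: 'clock' -> NEW (unique so far: 5)
  Token 6: 'tree' -> NEW (unique so far: 6)
  Token 7: 'dog' -> NEW (unique so far: 7)
  Token 8: 'opened' -> NEW (unique so far: 8)
  Token 9: 'bird' -> NEW (unique so far: 9)
  Token 10: 'familiar' -> NEW (unique so far: 10)
  Token 11: 'writes' -> NEW (unique so far: 11)
  Token 12: 'opened' -> duplicate (unique so far: 11)
  Token 13: 'lost' -> NEW (unique so far: 12)
Unique types: ('bird', 'clock', 'dog', 'eats', 'familiar', 'horse', 'lost', 'many', 'opened', 'small', 'tree', 'writes')
Vocabulary size: 12

12


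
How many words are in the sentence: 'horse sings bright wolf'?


Counting words by splitting on spaces:
  Word 1: 'horse'
  Word 2: 'sings'
  Word 3: 'bright'
  Word 4: 'wolf'
Total words: 4

4


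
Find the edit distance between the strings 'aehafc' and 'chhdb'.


Building DP table for s1='aehafc' (len 6) and s2='chhdb' (len 5):
       c  h  h  d  b
    0  1  2  3  4  5
  a 1  1  2  3  4  5
  e 2  2  2  3  4  5
  h 3  3  2  2  3  4
  a 4  4  3  3  3  4
  f 5  5  4  4  4  4
  c 6  5  5  5  5  5
Edit distance = dp[6][5] = 5

5


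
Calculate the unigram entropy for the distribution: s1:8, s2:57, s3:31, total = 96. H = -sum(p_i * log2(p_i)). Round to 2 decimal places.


Computing entropy H = -sum(p_i * log2(p_i)):
  s1: p = 8/96 = 0.0833, -p*log2(p) = 0.2987
  s2: p = 57/96 = 0.5938, -p*log2(p) = 0.4465
  s3: p = 31/96 = 0.3229, -p*log2(p) = 0.5266
H = sum of terms = 1.2718
Rounded to 2 decimals: 1.27

1.27


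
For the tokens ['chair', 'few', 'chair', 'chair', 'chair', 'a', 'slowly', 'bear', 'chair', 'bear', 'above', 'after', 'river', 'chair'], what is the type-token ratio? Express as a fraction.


Tokens: 14
Unique types: ('a', 'above', 'after', 'bear', 'chair', 'few', 'river', 'slowly') = 8
TTR = 8/14
Simplify: divide both by 2 -> 4/7
TTR = 4/7

4/7


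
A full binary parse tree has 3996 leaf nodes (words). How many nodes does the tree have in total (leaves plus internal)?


Leaf nodes (terminals): 3996
Internal nodes = n - 1 = 3996 - 1 = 3995
Total = leaves + internal = 3996 + 3995 = 7991

7991


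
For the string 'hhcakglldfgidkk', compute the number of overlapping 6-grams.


String 'hhcakglldfgidkk' has length L = 15.
Number of overlapping n-grams = L - n + 1
Substituting: 15 - 6 + 1 = 10

10


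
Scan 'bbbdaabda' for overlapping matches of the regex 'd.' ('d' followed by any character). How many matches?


Pattern: d. means 'd' followed by any character.
Scanning 'bbbdaabda' position-by-position:
  Pos 0: window 'bb' -> no
  Pos 1: window 'bb' -> no
  Pos 2: window 'bd' -> no
  Pos 3: window 'da' -> MATCH
  Pos 4: window 'aa' -> no
  Pos 5: window 'ab' -> no
  Pos 6: window 'bd' -> no
  Pos 7: window 'da' -> MATCH
  Pos 8: window 'a' -> no
Total matches: 2

2


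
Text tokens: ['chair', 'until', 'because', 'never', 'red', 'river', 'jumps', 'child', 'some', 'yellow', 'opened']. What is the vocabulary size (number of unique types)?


Listing all tokens and tracking unique types:
  Token 1: 'chair' -> NEW (unique so far: 1)
  Token 2: 'until' -> NEW (unique so far: 2)
  Token 3: 'because' -> NEW (unique so far: 3)
  Token 4: 'never' -> NEW (unique so far: 4)
  Token 5: 'red' -> NEW (unique so far: 5)
  Token 6: 'river' -> NEW (unique so far: 6)
  Token 7: 'jumps' -> NEW (unique so far: 7)
  Token 8: 'child' -> NEW (unique so far: 8)
  Token 9: 'some' -> NEW (unique so far: 9)
  Token 10: 'yellow' -> NEW (unique so far: 10)
  Token 11: 'opened' -> NEW (unique so far: 11)
Unique types: ('because', 'chair', 'child', 'jumps', 'never', 'opened', 'red', 'river', 'some', 'until', 'yellow')
Vocabulary size: 11

11


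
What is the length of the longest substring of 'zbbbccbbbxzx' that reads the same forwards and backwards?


Scanning 'zbbbccbbbxzx' for palindromic substrings.
Substring at positions 1-8: 'bbbccbbb'.
Check: reverse('bbbccbbb') = 'bbbccbbb' -> palindrome confirmed.
Neighbouring characters ('z' / 'x') break symmetry, so it cannot extend further.
No longer palindromic substring exists; longest length = 8

8


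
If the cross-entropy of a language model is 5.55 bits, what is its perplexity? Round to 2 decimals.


Perplexity formula: PP = 2^H
H = 5.55
PP = 2^5.55
Decompose: 2^5.55 = 2^5 * 2^0.55
2^5 = 32, 2^0.55 ~ 1.4640857
PP ~ 32 * 1.4640857 = 46.8507424
Rounded to 2 decimals: 46.85

46.85


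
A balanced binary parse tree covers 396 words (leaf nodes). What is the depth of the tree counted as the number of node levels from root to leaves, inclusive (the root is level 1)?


In a balanced binary tree with n leaves the deepest leaf is ceil(log2(n)) edges below the root,
so counting node levels inclusive of root and leaves gives ceil(log2(n)) + 1 levels.
log2(396) = 8.6294
ceil(8.6294) = 9
levels = 9 + 1 = 10

10


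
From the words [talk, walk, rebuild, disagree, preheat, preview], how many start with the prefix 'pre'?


Checking each word for prefix 'pre':
  'talk' -> no (count: 0)
  'walk' -> no (count: 0)
  'rebuild' -> no (count: 0)
  'disagree' -> no (count: 0)
  'preheat' -> YES, starts with 'pre' (count: 1)
  'preview' -> YES, starts with 'pre' (count: 2)
Total with prefix 'pre': 2

2


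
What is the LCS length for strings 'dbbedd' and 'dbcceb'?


DP table for LCS of 'dbbedd' and 'dbcceb':
       d  b  c  c  e  b
    0  0  0  0  0  0  0
  d 0  1  1  1  1  1  1
  b 0  1  2  2  2  2  2
  b 0  1  2  2  2  2  3
  e 0  1  2  2  2  3  3
  d 0  1  2  2  2  3  3
  d 0  1  2  2  2  3  3
LCS: 'dbb'
LCS length = 3

3


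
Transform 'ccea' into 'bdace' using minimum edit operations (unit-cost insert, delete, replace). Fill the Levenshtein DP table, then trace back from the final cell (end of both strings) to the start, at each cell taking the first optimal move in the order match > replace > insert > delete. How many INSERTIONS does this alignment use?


Edit distance = 4. Backtracking from cell (4, 5) with preference match > replace > insert > delete,
then listing the resulting alignment 'ccea' -> 'bdace' left to right:
  Step 1: insert 'b' [insertion #1]
  Step 2: insert 'd' [insertion #2]
  Step 3: replace c->a
  Step 4: keep 'c'
  Step 5: keep 'e'
  Step 6: delete 'a'
Total insertions: 2

2


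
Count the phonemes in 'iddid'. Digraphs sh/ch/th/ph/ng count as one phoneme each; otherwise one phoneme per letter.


Parsing 'iddid' greedily, digraphs first:
  'i' -> vowel phoneme (phonemes so far: 1)
  'd' -> consonant phoneme (phonemes so far: 2)
  'd' -> consonant phoneme (phonemes so far: 3)
  'i' -> vowel phoneme (phonemes so far: 4)
  'd' -> consonant phoneme (phonemes so far: 5)
Total phonemes: 5

5


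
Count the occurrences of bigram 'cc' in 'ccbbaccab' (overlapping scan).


Scanning 'ccbbaccab' for bigram 'cc':
  Position 0: 'cc' -> MATCH
  Position 1: 'cb' -> no
  Position 2: 'bb' -> no
  Position 3: 'ba' -> no
  Position 4: 'ac' -> no
  Position 5: 'cc' -> MATCH
  Position 6: 'ca' -> no
  Position 7: 'ab' -> no
Total matches: 2

2


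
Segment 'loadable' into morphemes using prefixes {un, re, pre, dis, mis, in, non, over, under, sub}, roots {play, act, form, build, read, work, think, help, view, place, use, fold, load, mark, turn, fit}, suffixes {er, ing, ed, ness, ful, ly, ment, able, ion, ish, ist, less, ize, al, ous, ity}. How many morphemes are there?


Segmenting 'loadable' against the inventory:
  'load' -> root (morpheme 1)
  'able' -> suffix (morpheme 2)
Total morphemes: 2

2


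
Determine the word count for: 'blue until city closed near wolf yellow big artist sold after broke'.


Counting words by splitting on spaces:
  Word 1: 'blue'
  Word 2: 'until'
  Word 3: 'city'
  Word 4: 'closed'
  Word 5: 'near'
  Word 6: 'wolf'
  Word 7: 'yellow'
  Word 8: 'big'
  Word 9: 'artist'
  Word 10: 'sold'
  Word 11: 'after'
  Word 12: 'broke'
Total words: 12

12


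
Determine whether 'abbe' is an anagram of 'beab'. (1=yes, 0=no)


Sort characters of 'abbe': 'abbe'
Sort characters of 'beab': 'abbe'
Sorted forms match -> they ARE anagrams
Result: 1

1


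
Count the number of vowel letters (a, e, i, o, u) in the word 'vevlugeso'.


Scanning each character of 'vevlugeso':
  Position 1: 'v' -> consonant (running count: 0)
  Position 2: 'e' -> vowel (running count: 1)
  Position 3: 'v' -> consonant (running count: 1)
  Position 4: 'l' -> consonant (running count: 1)
  Position 5: 'u' -> vowel (running count: 2)
  Position 6: 'g' -> consonant (running count: 2)
  Position 7: 'e' -> vowel (running count: 3)
  Position 8: 's' -> consonant (running count: 3)
  Position 9: 'o' -> vowel (running count: 4)
Total vowels: 4

4


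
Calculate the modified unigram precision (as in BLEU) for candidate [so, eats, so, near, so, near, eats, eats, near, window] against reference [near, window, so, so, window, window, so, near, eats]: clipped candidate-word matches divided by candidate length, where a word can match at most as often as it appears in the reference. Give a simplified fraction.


Reference word counts: {'eats': 1, 'near': 2, 'so': 3, 'window': 3}
Checking each candidate word (with clipping):
  'so' -> in reference (ref count 3, used 1/3) -> match (matches: 1)
  'eats' -> in reference (ref count 1, used 1/1) -> match (matches: 2)
  'so' -> in reference (ref count 3, used 2/3) -> match (matches: 3)
  'near' -> in reference (ref count 2, used 1/2) -> match (matches: 4)
  'so' -> in reference (ref count 3, used 3/3) -> match (matches: 5)
  'near' -> in reference (ref count 2, used 2/2) -> match (matches: 6)
  'eats' -> ref count 1 already used up (1/1) -> clipped, no match (matches: 6)
  'eats' -> ref count 1 already used up (1/1) -> clipped, no match (matches: 6)
  'near' -> ref count 2 already used up (2/2) -> clipped, no match (matches: 6)
  'window' -> in reference (ref count 3, used 1/3) -> match (matches: 7)
Clipped matches: 7, Candidate length: 10
Precision = 7/10

7/10


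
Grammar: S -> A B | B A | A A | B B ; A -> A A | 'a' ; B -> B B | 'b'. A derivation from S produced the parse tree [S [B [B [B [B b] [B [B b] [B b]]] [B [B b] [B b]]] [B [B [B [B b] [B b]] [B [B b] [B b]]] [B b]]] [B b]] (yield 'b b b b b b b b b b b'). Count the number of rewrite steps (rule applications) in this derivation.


Every bracketed nonterminal node [X ...] in the tree is produced by exactly one rule application.
Reading the tree off as a leftmost derivation:
  Step 1: S  =>  B B   (applied S -> B B)
  Step 2: B B  =>  B B B   (applied B -> B B)
  Step 3: B B B  =>  B B B B   (applied B -> B B)
  Step 4: B B B B  =>  B B B B B   (applied B -> B B)
  Step 5: B B B B B  =>  b B B B B   (applied B -> b)
  Step 6: b B B B B  =>  b B B B B B   (applied B -> B B)
  Step 7: b B B B B B  =>  b b B B B B   (applied B -> b)
  Step 8: b b B B B B  =>  b b b B B B   (applied B -> b)
  Step 9: b b b B B B  =>  b b b B B B B   (applied B -> B B)
  Step 10: b b b B B B B  =>  b b b b B B B   (applied B -> b)
  Step 11: b b b b B B B  =>  b b b b b B B   (applied B -> b)
  Step 12: b b b b b B B  =>  b b b b b B B B   (applied B -> B B)
  Step 13: b b b b b B B B  =>  b b b b b B B B B   (applied B -> B B)
  Step 14: b b b b b B B B B  =>  b b b b b B B B B B   (applied B -> B B)
  Step 15: b b b b b B B B B B  =>  b b b b b b B B B B   (applied B -> b)
  Step 16: b b b b b b B B B B  =>  b b b b b b b B B B   (applied B -> b)
  Step 17: b b b b b b b B B B  =>  b b b b b b b B B B B   (applied B -> B B)
  Step 18: b b b b b b b B B B B  =>  b b b b b b b b B B B   (applied B -> b)
  Step 19: b b b b b b b b B B B  =>  b b b b b b b b b B B   (applied B -> b)
  Step 20: b b b b b b b b b B B  =>  b b b b b b b b b b B   (applied B -> b)
  Step 21: b b b b b b b b b b B  =>  b b b b b b b b b b b   (applied B -> b)
Final yield: b b b b b b b b b b b
Total rewrite steps: 21

21


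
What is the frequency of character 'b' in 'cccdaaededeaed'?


Scanning 'cccdaaededeaed' for 'b':
  No matches found.
Total occurrences of 'b': 0

0


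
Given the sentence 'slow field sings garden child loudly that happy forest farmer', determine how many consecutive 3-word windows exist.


Word trigrams from [10] words:
  Trigram 1: (slow field sings)
  Trigram 2: (field sings garden)
  Trigram 3: (sings garden child)
  Trigram 4: (garden child loudly)
  Trigram 5: (child loudly that)
  Trigram 6: (loudly that happy)
  Trigram 7: (that happy forest)
  Trigram 8: (happy forest farmer)
Total word trigrams: 10 - 2 = 8

8


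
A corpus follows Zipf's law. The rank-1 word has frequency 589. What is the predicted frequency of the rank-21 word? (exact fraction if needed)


Zipf's law: freq(rank) = f1 / rank
f1 = 589, rank = 21
freq = 589 / 21
GCD(589, 21) = 1
Simplified: 589/21

589/21


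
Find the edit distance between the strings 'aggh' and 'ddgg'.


Building DP table for s1='aggh' (len 4) and s2='ddgg' (len 4):
       d  d  g  g
    0  1  2  3  4
  a 1  1  2  3  4
  g 2  2  2  2  3
  g 3  3  3  2  2
  h 4  4  4  3  3
Edit distance = dp[4][4] = 3

3


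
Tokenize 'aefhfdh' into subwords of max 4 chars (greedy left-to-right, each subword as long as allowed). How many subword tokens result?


'aefhfdh' has 7 characters.
Chunking with max size 4:
  Chunk 1: 'aefh' (positions 0-3)
  Chunk 2: 'fdh' (positions 4-6)
Total chunks: ceil(7 / 4) = 2

2


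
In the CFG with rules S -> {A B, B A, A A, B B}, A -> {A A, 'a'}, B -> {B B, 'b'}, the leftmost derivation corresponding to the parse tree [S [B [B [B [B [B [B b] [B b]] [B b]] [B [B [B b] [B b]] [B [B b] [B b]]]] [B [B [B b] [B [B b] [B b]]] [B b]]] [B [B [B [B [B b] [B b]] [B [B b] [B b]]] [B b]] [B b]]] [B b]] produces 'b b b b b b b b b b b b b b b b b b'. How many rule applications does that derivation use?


Every bracketed nonterminal node [X ...] in the tree is produced by exactly one rule application.
Reading the tree off as a leftmost derivation:
  Step 1: S  =>  B B   (applied S -> B B)
  Step 2: B B  =>  B B B   (applied B -> B B)
  Step 3: B B B  =>  B B B B   (applied B -> B B)
  Step 4: B B B B  =>  B B B B B   (applied B -> B B)
  Step 5: B B B B B  =>  B B B B B B   (applied B -> B B)
  Step 6: B B B B B B  =>  B B B B B B B   (applied B -> B B)
  Step 7: B B B B B B B  =>  b B B B B B B   (applied B -> b)
  Step 8: b B B B B B B  =>  b b B B B B B   (applied B -> b)
  Step 9: b b B B B B B  =>  b b b B B B B   (applied B -> b)
  Step 10: b b b B B B B  =>  b b b B B B B B   (applied B -> B B)
  Step 11: b b b B B B B B  =>  b b b B B B B B B   (applied B -> B B)
  Step 12: b b b B B B B B B  =>  b b b b B B B B B   (applied B -> b)
  Step 13: b b b b B B B B B  =>  b b b b b B B B B   (applied B -> b)
  Step 14: b b b b b B B B B  =>  b b b b b B B B B B   (applied B -> B B)
  Step 15: b b b b b B B B B B  =>  b b b b b b B B B B   (applied B -> b)
  Step 16: b b b b b b B B B B  =>  b b b b b b b B B B   (applied B -> b)
  Step 17: b b b b b b b B B B  =>  b b b b b b b B B B B   (applied B -> B B)
  Step 18: b b b b b b b B B B B  =>  b b b b b b b B B B B B   (applied B -> B B)
  Step 19: b b b b b b b B B B B B  =>  b b b b b b b b B B B B   (applied B -> b)
  Step 20: b b b b b b b b B B B B  =>  b b b b b b b b B B B B B   (applied B -> B B)
  Step 21: b b b b b b b b B B B B B  =>  b b b b b b b b b B B B B   (applied B -> b)
  Step 22: b b b b b b b b b B B B B  =>  b b b b b b b b b b B B B   (applied B -> b)
  Step 23: b b b b b b b b b b B B B  =>  b b b b b b b b b b b B B   (applied B -> b)
  Step 24: b b b b b b b b b b b B B  =>  b b b b b b b b b b b B B B   (applied B -> B B)
  Step 25: b b b b b b b b b b b B B B  =>  b b b b b b b b b b b B B B B   (applied B -> B B)
  Step 26: b b b b b b b b b b b B B B B  =>  b b b b b b b b b b b B B B B B   (applied B -> B B)
  Step 27: b b b b b b b b b b b B B B B B  =>  b b b b b b b b b b b B B B B B B   (applied B -> B B)
  Step 28: b b b b b b b b b b b B B B B B B  =>  b b b b b b b b b b b b B B B B B   (applied B -> b)
  Step 29: b b b b b b b b b b b b B B B B B  =>  b b b b b b b b b b b b b B B B B   (applied B -> b)
  Step 30: b b b b b b b b b b b b b B B B B  =>  b b b b b b b b b b b b b B B B B B   (applied B -> B B)
  Step 31: b b b b b b b b b b b b b B B B B B  =>  b b b b b b b b b b b b b b B B B B   (applied B -> b)
  Step 32: b b b b b b b b b b b b b b B B B B  =>  b b b b b b b b b b b b b b b B B B   (applied B -> b)
  Step 33: b b b b b b b b b b b b b b b B B B  =>  b b b b b b b b b b b b b b b b B B   (applied B -> b)
  Step 34: b b b b b b b b b b b b b b b b B B  =>  b b b b b b b b b b b b b b b b b B   (applied B -> b)
  Step 35: b b b b b b b b b b b b b b b b b B  =>  b b b b b b b b b b b b b b b b b b   (applied B -> b)
Final yield: b b b b b b b b b b b b b b b b b b
Total rewrite steps: 35

35


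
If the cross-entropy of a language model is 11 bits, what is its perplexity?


Perplexity formula: PP = 2^H
H = 11
PP = 2^11
PP = 2^11 = 2048

2048


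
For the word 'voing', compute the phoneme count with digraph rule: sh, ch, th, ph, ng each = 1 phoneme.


Parsing 'voing' greedily, digraphs first:
  'v' -> consonant phoneme (phonemes so far: 1)
  'o' -> vowel phoneme (phonemes so far: 2)
  'i' -> vowel phoneme (phonemes so far: 3)
  'ng' -> digraph (1 consonant phoneme) (phonemes so far: 4)
Total phonemes: 4

4


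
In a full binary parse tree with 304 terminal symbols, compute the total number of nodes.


Leaf nodes (terminals): 304
Internal nodes = n - 1 = 304 - 1 = 303
Total = leaves + internal = 304 + 303 = 607

607


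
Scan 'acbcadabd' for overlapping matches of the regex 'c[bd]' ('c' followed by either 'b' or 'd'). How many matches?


Pattern: c[bd] means 'c' followed by either 'b' or 'd'.
Scanning 'acbcadabd' position-by-position:
  Pos 0: window 'ac' -> no
  Pos 1: window 'cb' -> MATCH
  Pos 2: window 'bc' -> no
  Pos 3: window 'ca' -> no
  Pos 4: window 'ad' -> no
  Pos 5: window 'da' -> no
  Pos 6: window 'ab' -> no
  Pos 7: window 'bd' -> no
  Pos 8: window 'd' -> no
Total matches: 1

1


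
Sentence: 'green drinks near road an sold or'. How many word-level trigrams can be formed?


Word trigrams from [7] words:
  Trigram 1: (green drinks near)
  Trigram 2: (drinks near road)
  Trigram 3: (near road an)
  Trigram 4: (road an sold)
  Trigram 5: (an sold or)
Total word trigrams: 7 - 2 = 5

5


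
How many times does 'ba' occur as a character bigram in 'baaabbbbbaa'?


Scanning 'baaabbbbbaa' for bigram 'ba':
  Position 0: 'ba' -> MATCH
  Position 1: 'aa' -> no
  Position 2: 'aa' -> no
  Position 3: 'ab' -> no
  Position 4: 'bb' -> no
  Position 5: 'bb' -> no
  Position 6: 'bb' -> no
  Position 7: 'bb' -> no
  Position 8: 'ba' -> MATCH
  Position 9: 'aa' -> no
Total matches: 2

2


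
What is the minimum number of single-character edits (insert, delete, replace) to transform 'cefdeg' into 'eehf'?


Building DP table for s1='cefdeg' (len 6) and s2='eehf' (len 4):
       e  e  h  f
    0  1  2  3  4
  c 1  1  2  3  4
  e 2  1  1  2  3
  f 3  2  2  2  2
  d 4  3  3  3  3
  e 5  4  3  4  4
  g 6  5  4  4  5
Edit distance = dp[6][4] = 5

5


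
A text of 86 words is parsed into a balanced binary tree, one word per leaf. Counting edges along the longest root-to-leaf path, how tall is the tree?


In a balanced binary tree with n leaves the deepest leaf is ceil(log2(n)) edges below the root.
log2(86) = 6.4263
ceil(6.4263) = 7
height (edges) = 7

7


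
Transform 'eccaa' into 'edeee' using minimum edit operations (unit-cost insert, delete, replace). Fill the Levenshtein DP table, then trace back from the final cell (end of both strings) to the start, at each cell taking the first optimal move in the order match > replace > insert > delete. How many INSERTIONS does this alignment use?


Edit distance = 4. Backtracking from cell (5, 5) with preference match > replace > insert > delete,
then listing the resulting alignment 'eccaa' -> 'edeee' left to right:
  Step 1: keep 'e'
  Step 2: replace c->d
  Step 3: replace c->e
  Step 4: replace a->e
  Step 5: replace a->e
Total insertions: 0

0


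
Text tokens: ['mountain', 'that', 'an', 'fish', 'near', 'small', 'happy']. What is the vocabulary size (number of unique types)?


Listing all tokens and tracking unique types:
  Token 1: 'mountain' -> NEW (unique so far: 1)
  Token 2: 'that' -> NEW (unique so far: 2)
  Token 3: 'an' -> NEW (unique so far: 3)
  Token 4: 'fish' -> NEW (unique so far: 4)
  Token 5: 'near' -> NEW (unique so far: 5)
  Token 6: 'small' -> NEW (unique so far: 6)
  Token 7: 'happy' -> NEW (unique so far: 7)
Unique types: ('an', 'fish', 'happy', 'mountain', 'near', 'small', 'that')
Vocabulary size: 7

7


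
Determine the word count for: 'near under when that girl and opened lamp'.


Counting words by splitting on spaces:
  Word 1: 'near'
  Word 2: 'under'
  Word 3: 'when'
  Word 4: 'that'
  Word 5: 'girl'
  Word 6: 'and'
  Word 7: 'opened'
  Word 8: 'lamp'
Total words: 8

8


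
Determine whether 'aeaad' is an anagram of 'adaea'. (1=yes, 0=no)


Sort characters of 'aeaad': 'aaade'
Sort characters of 'adaea': 'aaade'
Sorted forms match -> they ARE anagrams
Result: 1

1


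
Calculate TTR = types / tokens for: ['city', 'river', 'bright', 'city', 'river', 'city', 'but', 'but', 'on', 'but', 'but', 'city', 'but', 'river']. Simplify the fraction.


Tokens: 14
Unique types: ('bright', 'but', 'city', 'on', 'river') = 5
TTR = 5/14
Already in lowest terms.

5/14


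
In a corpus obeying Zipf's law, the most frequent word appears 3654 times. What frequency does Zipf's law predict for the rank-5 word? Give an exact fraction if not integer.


Zipf's law: freq(rank) = f1 / rank
f1 = 3654, rank = 5
freq = 3654 / 5
GCD(3654, 5) = 1
Simplified: 3654/5

3654/5


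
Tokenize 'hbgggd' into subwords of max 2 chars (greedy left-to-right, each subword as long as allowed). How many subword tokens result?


'hbgggd' has 6 characters.
Chunking with max size 2:
  Chunk 1: 'hb' (positions 0-1)
  Chunk 2: 'gg' (positions 2-3)
  Chunk 3: 'gd' (positions 4-5)
Total chunks: ceil(6 / 2) = 3

3


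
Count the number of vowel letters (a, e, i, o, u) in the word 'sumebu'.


Scanning each character of 'sumebu':
  Position 1: 's' -> consonant (running count: 0)
  Position 2: 'u' -> vowel (running count: 1)
  Position 3: 'm' -> consonant (running count: 1)
  Position 4: 'e' -> vowel (running count: 2)
  Position 5: 'b' -> consonant (running count: 2)
  Position 6: 'u' -> vowel (running count: 3)
Total vowels: 3

3
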